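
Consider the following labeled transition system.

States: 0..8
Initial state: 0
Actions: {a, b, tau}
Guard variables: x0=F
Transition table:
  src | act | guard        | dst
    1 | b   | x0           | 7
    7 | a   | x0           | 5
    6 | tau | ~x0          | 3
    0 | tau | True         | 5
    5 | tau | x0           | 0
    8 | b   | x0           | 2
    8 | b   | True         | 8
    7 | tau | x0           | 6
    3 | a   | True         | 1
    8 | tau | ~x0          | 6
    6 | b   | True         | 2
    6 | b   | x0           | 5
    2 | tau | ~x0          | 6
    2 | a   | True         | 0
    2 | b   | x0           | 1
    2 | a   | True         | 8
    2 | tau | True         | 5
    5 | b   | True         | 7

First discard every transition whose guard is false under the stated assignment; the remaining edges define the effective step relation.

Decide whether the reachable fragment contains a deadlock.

Answer: DEADLOCK at state 7

Analysis:
Reachable = {0,5,7}
  0: tau→5  [deg 1]
  5: b→7  [deg 1]
  7: ∅  [no exit]
witness 7: tau·b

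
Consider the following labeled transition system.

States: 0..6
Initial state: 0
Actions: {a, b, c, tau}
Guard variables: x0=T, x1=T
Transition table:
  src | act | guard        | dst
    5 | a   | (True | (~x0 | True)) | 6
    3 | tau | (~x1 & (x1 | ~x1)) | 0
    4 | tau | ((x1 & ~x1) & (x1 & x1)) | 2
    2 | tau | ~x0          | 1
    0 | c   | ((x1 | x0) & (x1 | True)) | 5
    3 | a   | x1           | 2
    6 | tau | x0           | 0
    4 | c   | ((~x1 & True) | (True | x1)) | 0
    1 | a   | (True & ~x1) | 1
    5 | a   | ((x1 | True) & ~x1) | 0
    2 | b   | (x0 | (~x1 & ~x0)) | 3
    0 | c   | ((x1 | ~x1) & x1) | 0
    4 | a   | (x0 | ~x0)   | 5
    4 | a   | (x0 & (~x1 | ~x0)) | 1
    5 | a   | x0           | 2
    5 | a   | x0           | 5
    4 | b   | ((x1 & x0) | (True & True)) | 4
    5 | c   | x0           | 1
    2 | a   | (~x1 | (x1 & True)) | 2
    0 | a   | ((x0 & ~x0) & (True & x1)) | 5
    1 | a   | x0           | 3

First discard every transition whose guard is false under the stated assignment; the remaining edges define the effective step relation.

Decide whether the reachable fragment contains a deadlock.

R = {0,1,2,3,5,6}
  0: c→0  c→5  [deg 2]
  1: a→3  [deg 1]
  2: a→2  b→3  [deg 2]
  3: a→2  [deg 1]
  5: a→2  a→5  a→6  c→1  [deg 4]
  6: tau→0  [deg 1]

Answer: DEADLOCK-FREE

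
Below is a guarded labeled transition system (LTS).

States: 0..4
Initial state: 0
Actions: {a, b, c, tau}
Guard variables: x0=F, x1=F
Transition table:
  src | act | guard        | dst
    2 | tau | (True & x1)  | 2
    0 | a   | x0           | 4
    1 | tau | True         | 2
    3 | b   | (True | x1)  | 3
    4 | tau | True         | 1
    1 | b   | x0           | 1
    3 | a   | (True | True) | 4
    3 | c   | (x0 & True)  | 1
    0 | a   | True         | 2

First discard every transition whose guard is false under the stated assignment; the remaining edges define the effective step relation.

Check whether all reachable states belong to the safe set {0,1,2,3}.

Inv-set: {0,1,2,3}
Reachable = {0,2}
  0: safe
  2: safe

Answer: INVARIANT HOLDS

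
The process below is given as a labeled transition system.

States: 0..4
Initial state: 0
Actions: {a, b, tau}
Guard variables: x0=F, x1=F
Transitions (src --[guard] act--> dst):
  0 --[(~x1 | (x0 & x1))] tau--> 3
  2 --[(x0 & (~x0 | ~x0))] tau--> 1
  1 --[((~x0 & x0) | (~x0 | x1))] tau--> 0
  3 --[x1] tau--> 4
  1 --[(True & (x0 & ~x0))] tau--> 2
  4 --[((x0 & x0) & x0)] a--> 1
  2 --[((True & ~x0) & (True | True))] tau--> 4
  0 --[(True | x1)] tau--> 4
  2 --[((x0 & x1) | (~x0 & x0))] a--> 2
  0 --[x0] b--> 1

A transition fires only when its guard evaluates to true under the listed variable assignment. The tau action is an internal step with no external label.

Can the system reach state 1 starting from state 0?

Answer: UNREACHABLE

Analysis:
4 transition(s) survive guard evaluation.
Layer 0: {0}
Layer 1: {3,4}  now seen {0,3,4}
R = {0,3,4}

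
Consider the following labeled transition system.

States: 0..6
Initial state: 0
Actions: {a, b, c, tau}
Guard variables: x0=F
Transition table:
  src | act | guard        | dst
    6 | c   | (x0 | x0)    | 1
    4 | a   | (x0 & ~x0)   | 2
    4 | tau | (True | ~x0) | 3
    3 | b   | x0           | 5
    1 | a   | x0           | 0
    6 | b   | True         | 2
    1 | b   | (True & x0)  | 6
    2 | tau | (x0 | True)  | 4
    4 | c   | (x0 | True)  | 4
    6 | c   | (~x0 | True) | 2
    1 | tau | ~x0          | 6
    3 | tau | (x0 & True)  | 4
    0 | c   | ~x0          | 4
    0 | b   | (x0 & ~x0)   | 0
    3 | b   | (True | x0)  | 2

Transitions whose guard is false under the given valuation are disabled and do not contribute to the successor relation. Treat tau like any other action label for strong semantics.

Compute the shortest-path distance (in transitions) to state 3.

Answer: 2

Trace:
BFS to 3:
  depth 0: {0}
  depth 1: {4}
  depth 2: {3}
first hit 3 at d=2 via c·tau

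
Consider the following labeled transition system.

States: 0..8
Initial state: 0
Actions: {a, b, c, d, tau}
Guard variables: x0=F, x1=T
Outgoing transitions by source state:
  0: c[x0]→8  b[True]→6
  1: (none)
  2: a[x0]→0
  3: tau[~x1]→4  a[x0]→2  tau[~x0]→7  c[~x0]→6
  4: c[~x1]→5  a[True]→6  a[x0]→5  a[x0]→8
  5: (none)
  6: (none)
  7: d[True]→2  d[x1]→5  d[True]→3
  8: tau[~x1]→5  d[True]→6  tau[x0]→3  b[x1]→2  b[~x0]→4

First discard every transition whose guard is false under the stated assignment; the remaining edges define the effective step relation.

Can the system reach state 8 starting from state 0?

10 transition(s) survive guard evaluation.
Layer 0: {0}
Layer 1: {6}  total {0,6}
Reachable = {0,6}

Answer: UNREACHABLE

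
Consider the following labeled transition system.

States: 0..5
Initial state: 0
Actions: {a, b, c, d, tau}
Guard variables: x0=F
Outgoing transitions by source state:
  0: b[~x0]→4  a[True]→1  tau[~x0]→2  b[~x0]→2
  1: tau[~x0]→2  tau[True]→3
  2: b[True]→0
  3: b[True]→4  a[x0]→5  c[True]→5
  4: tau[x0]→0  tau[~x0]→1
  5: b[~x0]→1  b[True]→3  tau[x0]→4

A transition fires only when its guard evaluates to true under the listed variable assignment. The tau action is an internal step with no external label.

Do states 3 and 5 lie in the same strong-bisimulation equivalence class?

Answer: NOT BISIMILAR

Working:
Bisimulation quotient by refinement:
  π0 = {{0,1,2,3,4,5}}
  π1 = {{0},{1,4},{2,5},{3}}
  π2 = {{0},{1},{2},{3},{4},{5}}
6 equivalence class(es) (converged in 3)
3∈{3}, 5∈{5}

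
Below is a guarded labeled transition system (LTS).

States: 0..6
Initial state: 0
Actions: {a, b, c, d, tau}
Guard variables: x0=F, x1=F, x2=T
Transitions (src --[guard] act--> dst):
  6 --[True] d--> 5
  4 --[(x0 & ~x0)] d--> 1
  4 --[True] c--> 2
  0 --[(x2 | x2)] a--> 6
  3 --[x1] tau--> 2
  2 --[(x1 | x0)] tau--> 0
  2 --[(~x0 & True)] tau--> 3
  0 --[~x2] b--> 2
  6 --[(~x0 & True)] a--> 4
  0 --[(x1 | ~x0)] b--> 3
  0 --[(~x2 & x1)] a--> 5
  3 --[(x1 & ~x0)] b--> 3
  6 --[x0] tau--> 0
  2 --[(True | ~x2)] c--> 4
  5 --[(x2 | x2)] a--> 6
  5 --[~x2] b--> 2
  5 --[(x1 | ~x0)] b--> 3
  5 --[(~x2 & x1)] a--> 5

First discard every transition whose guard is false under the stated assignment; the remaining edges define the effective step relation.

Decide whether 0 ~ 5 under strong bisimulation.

Compute ~ classes (split until stable):
  P[0] = {{0,1,2,3,4,5,6}}
  P[1] = {{0,5},{1,3},{2},{4},{6}}
stable after 2 split(s): 5 block(s)
[0]={0,5}  [5]={0,5}

Answer: BISIMILAR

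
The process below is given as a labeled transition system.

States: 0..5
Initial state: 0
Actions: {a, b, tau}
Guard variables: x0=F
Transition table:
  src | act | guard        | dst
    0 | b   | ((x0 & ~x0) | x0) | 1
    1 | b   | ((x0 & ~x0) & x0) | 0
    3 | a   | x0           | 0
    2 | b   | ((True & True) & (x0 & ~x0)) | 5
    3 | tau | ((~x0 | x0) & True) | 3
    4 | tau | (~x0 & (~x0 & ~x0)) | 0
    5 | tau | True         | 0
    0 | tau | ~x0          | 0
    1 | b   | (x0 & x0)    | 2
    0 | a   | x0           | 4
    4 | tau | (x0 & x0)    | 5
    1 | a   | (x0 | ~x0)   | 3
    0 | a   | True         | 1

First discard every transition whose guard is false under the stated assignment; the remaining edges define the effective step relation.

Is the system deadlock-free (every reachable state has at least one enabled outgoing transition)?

R = {0,1,3}
  0: a→1  tau→0  [deg 2]
  1: a→3  [deg 1]
  3: tau→3  [deg 1]

Answer: DEADLOCK-FREE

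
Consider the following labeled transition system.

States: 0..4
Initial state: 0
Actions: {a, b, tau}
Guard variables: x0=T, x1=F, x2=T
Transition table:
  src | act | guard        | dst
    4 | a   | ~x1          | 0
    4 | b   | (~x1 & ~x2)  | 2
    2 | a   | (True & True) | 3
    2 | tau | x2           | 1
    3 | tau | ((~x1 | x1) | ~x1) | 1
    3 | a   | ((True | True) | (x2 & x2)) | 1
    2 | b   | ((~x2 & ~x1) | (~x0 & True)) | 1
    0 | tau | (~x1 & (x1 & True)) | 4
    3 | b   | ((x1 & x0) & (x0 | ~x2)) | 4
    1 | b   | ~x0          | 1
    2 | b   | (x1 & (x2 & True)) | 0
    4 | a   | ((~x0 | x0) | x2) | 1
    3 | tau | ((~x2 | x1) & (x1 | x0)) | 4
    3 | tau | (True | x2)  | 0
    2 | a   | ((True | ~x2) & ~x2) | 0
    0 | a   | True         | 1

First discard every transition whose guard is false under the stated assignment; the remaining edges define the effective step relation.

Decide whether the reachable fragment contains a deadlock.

Reach set: {0,1}
  0: a→1  [1 out]
  1: ∅  [no exit]
witness 1: a

Answer: DEADLOCK at state 1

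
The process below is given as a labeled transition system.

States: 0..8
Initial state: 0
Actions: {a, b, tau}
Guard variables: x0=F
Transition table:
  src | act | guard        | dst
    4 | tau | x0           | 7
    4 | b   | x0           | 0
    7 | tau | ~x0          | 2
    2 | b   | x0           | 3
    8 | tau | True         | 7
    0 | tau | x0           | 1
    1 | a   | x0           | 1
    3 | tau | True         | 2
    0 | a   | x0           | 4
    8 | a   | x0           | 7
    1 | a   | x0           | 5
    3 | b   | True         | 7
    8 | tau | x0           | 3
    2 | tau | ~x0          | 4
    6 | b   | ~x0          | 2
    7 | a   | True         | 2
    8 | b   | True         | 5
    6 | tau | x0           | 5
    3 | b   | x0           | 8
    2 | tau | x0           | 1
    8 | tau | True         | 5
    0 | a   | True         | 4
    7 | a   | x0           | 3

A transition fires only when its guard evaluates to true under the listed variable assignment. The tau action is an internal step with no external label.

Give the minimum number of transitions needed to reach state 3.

BFS to 3:
  depth 0: {0}
  depth 1: {4}
3 never appears.

Answer: UNREACHABLE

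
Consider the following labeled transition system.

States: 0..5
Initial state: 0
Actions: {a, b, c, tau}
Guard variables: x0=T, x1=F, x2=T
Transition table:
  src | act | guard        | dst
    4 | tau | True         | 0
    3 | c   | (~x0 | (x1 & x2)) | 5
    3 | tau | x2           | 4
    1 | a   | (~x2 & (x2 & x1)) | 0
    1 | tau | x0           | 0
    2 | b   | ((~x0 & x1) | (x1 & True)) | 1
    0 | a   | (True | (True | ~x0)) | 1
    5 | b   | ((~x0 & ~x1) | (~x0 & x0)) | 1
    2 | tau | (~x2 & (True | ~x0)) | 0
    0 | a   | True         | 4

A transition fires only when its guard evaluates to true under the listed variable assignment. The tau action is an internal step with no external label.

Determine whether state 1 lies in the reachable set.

Answer: REACHABLE

Analysis:
After dropping false guards: 5 live edges.
Layer 0: {0}
Layer 1: {1,4}  cumulative {0,1,4}
Reachable = {0,1,4}
witness 1: a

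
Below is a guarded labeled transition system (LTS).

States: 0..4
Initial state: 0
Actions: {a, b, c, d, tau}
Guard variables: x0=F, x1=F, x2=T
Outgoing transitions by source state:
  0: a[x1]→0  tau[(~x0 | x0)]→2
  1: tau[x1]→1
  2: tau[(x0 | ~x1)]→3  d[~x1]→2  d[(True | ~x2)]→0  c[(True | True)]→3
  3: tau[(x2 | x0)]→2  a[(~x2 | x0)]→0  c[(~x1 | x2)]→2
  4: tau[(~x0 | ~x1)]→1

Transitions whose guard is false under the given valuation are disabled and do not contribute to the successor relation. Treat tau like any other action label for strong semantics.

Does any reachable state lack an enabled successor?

Answer: DEADLOCK-FREE

Trace:
R = {0,2,3}
  0: tau→2  [deg 1]
  2: c→3  d→0  d→2  tau→3  [deg 4]
  3: c→2  tau→2  [deg 2]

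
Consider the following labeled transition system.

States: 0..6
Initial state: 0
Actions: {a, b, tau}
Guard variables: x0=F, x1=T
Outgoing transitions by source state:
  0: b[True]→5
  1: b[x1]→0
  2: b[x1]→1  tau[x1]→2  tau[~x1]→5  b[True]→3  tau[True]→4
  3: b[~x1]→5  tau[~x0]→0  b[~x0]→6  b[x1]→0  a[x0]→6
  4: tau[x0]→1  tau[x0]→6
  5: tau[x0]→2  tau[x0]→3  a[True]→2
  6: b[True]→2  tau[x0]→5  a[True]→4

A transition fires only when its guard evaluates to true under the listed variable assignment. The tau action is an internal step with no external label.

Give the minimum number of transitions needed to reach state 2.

Answer: 2

Analysis:
BFS to 2:
  depth 0: {0}
  depth 1: {5}
  depth 2: {2}
2 enters at depth 2; path b·a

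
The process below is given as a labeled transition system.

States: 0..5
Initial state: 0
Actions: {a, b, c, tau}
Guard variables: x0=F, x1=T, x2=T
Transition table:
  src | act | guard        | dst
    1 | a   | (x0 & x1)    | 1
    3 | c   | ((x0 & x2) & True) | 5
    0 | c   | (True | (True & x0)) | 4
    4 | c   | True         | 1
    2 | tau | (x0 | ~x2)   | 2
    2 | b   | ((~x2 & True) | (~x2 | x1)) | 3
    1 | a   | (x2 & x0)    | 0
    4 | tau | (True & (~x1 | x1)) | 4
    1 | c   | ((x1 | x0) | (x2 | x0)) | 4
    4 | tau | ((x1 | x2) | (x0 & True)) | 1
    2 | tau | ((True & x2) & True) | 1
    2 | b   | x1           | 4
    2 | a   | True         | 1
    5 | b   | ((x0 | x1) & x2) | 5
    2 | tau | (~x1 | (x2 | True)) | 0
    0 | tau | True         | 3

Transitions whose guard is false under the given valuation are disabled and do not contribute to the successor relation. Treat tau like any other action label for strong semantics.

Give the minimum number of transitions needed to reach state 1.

Breadth-first toward 1:
  L0 = {0}
  L1 = {3,4}
  L2 = {1}
depth(1)=2, e.g. c·c

Answer: 2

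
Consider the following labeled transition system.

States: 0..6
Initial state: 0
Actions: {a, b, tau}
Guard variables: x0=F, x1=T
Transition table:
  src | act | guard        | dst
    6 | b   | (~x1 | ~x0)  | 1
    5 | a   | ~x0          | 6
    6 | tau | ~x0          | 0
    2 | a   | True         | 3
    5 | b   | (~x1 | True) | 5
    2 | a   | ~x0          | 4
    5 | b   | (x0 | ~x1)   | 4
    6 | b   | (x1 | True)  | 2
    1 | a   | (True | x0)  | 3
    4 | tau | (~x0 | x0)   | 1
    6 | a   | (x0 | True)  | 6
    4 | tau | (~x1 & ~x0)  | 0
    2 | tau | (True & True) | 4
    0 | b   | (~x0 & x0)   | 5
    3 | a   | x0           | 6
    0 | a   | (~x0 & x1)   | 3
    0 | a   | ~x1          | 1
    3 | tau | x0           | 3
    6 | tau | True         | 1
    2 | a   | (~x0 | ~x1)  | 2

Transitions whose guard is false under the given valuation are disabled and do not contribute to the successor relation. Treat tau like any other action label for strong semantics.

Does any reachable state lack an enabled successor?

Answer: DEADLOCK at state 3

Trace:
Reach set: {0,3}
  0: a→3  [1 out]
  3: ∅  [deadlock]
Path to 3: a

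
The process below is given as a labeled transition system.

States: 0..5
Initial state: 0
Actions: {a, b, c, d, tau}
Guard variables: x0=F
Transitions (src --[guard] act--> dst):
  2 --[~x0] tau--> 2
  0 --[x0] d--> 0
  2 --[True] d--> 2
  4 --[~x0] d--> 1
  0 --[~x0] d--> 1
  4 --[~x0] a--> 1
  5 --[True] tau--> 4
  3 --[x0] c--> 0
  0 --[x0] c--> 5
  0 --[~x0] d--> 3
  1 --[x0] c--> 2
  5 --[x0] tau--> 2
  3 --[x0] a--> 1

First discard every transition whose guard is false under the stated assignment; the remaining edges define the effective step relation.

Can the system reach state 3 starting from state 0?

Answer: REACHABLE

Trace:
7 transition(s) survive guard evaluation.
L0 = {0}
L1 = {1,3}  total {0,1,3}
R = {0,1,3}
trace reaching 3: d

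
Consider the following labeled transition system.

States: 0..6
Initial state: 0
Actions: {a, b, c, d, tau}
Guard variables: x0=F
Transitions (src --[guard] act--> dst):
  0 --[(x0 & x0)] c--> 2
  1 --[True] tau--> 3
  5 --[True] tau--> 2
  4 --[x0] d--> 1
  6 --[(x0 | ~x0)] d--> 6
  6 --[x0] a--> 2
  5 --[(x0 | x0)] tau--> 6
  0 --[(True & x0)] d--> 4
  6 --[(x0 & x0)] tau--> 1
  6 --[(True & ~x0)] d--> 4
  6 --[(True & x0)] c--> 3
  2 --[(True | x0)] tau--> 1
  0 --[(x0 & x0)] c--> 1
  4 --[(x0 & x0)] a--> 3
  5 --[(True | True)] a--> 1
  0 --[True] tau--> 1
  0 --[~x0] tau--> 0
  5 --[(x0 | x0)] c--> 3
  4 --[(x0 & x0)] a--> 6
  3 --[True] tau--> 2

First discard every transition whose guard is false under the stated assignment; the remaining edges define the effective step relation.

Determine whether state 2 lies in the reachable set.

Answer: REACHABLE

Working:
9 transition(s) survive guard evaluation.
Layer 0: {0}
Layer 1: {1}  cumulative {0,1}
Layer 2: {3}  cumulative {0,1,3}
Layer 3: {2}  cumulative {0,1,2,3}
Reach set: {0,1,2,3}
witness 2: tau·tau·tau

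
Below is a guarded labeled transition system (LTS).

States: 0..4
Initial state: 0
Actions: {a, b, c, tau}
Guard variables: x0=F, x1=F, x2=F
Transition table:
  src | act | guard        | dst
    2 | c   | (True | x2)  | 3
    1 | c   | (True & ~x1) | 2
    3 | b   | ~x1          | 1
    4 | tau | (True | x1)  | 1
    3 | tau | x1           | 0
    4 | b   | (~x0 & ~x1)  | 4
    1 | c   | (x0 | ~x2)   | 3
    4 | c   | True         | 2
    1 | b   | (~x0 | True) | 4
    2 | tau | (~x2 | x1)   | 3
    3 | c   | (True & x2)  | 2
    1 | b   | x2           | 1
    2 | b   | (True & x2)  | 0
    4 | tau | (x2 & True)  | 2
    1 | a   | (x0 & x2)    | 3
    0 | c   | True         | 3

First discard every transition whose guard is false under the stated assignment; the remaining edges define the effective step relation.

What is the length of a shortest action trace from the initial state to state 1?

Answer: 2

Trace:
BFS to 1:
  Layer 0: {0}
  Layer 1: {3}
  Layer 2: {1}
depth(1)=2, e.g. c·b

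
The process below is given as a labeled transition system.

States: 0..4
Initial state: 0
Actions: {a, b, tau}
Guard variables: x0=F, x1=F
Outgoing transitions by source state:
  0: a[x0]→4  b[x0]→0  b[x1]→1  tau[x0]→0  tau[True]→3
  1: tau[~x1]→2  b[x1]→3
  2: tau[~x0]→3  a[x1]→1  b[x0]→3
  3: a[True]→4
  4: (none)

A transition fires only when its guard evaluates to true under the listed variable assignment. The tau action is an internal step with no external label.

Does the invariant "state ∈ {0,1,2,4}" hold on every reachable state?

Answer: INVARIANT VIOLATED at state 3

Analysis:
Safe = {0,1,2,4}
R = {0,3,4}
  0: ✓
  3: outside
  4: ✓
reach 3 via tau — violates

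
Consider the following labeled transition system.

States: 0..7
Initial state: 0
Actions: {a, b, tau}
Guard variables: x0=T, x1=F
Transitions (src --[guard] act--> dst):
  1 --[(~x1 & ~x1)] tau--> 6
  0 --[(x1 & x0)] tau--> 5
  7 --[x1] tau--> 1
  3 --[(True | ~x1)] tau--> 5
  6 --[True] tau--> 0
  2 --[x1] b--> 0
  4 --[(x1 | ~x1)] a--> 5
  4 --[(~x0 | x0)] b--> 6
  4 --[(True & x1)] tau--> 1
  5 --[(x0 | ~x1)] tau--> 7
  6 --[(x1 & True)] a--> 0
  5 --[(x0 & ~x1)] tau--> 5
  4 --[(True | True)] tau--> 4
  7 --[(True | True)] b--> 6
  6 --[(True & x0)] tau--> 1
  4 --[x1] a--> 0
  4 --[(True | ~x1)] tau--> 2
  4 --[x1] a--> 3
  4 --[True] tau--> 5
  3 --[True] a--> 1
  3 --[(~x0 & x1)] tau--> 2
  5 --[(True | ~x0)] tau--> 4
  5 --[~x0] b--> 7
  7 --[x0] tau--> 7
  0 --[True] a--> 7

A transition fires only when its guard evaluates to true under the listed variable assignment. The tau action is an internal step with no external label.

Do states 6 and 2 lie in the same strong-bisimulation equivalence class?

Answer: NOT BISIMILAR

Working:
Refine partition for ~:
  π0 = {{0,1,2,3,4,5,6,7}}
  π1 = {{0},{1,5,6},{2},{3},{4},{7}}
  π2 = {{0},{1},{2},{3},{4},{5},{6},{7}}
stable after 3 split(s): 8 block(s)
[6]={6}  [2]={2}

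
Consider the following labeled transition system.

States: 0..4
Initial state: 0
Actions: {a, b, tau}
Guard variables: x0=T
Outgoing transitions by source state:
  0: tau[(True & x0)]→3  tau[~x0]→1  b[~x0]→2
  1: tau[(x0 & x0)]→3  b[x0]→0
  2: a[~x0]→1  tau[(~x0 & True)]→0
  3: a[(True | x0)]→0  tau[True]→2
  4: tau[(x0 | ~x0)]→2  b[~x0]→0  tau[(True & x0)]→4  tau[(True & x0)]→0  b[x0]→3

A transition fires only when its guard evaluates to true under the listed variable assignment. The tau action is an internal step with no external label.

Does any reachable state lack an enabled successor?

R = {0,2,3}
  0: tau→3  [1 out]
  2: ∅  [no exit]
  3: a→0  tau→2  [2 out]
trace reaching 2: tau·tau

Answer: DEADLOCK at state 2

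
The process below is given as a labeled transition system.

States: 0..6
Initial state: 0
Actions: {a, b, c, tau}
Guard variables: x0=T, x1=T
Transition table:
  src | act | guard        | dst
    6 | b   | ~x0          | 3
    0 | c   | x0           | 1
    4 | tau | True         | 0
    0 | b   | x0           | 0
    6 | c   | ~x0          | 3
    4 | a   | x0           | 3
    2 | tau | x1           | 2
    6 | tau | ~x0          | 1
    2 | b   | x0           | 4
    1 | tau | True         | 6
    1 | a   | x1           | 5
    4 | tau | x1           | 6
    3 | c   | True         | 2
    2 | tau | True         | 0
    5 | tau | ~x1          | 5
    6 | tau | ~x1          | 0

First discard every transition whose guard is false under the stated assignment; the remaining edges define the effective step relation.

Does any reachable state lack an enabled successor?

Answer: DEADLOCK at state 5

Working:
R = {0,1,5,6}
  0: b→0  c→1  [2 out]
  1: a→5  tau→6  [2 out]
  5: ∅  [no exit]
  6: ∅  [no exit]
witness 5: c·a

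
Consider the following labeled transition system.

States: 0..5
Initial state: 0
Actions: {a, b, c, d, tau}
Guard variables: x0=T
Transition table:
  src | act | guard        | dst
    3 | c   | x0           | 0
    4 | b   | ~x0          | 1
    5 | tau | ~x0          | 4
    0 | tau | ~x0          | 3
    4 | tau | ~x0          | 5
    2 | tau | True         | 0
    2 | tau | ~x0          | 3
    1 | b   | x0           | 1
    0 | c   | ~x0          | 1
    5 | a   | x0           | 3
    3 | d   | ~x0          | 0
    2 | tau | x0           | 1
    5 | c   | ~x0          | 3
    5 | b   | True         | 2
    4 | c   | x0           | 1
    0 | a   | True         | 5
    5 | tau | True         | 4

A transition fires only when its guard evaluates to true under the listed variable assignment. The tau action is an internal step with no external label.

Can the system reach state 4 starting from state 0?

Answer: REACHABLE

Analysis:
Guard filter leaves 9 enabled edge(s).
Layer 0: {0}
Layer 1: {5}  now seen {0,5}
Layer 2: {2,3,4}  now seen {0,2,3,4,5}
Layer 3: {1}  now seen {0,1,2,3,4,5}
R = {0,1,2,3,4,5}
trace reaching 4: a·tau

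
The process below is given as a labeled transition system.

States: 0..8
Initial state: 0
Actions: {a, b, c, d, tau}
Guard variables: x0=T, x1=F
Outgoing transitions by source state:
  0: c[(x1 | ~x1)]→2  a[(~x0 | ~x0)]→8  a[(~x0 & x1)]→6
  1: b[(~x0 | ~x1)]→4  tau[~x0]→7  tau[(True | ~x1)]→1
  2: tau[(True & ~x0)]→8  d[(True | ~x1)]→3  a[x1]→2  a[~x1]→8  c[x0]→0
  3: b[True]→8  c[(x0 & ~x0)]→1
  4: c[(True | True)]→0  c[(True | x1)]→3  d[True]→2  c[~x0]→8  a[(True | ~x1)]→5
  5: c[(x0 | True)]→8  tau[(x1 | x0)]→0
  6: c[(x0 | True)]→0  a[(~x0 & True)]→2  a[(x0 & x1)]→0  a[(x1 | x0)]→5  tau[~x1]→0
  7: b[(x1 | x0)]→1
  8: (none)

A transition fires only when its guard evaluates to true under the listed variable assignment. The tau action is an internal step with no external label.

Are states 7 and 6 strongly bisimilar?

Refine partition for ~:
  π0 = {{0,1,2,3,4,5,6,7,8}}
  π1 = {{0},{1},{2,4},{3,7},{5},{6},{8}}
  π2 = {{0},{1},{2},{3},{4},{5},{6},{7},{8}}
9 equivalence class(es) (converged in 3)
7∈{7}, 6∈{6}

Answer: NOT BISIMILAR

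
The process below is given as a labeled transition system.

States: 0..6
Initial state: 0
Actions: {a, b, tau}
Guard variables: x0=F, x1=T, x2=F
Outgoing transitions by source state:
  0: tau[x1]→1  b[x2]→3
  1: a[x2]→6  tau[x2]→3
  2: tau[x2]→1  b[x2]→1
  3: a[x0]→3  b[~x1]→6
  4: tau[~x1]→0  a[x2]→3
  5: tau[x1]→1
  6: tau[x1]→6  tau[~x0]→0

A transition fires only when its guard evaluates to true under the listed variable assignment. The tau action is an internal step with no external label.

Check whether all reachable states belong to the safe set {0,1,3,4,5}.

Allowed set {0,1,3,4,5}
R = {0,1}
  0: safe
  1: safe

Answer: INVARIANT HOLDS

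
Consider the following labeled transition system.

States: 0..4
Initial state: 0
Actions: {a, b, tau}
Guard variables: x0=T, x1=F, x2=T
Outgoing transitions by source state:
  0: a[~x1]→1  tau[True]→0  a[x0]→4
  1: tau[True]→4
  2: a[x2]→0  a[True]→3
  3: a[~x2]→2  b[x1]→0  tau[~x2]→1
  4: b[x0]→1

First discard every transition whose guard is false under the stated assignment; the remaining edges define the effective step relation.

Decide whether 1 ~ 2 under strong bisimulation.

Compute ~ classes (split until stable):
  round 0: {{0,1,2,3,4}}
  round 1: {{0},{1},{2},{3},{4}}
stable after 2 split(s): 5 block(s)
class of 1: {1}; class of 2: {2}

Answer: NOT BISIMILAR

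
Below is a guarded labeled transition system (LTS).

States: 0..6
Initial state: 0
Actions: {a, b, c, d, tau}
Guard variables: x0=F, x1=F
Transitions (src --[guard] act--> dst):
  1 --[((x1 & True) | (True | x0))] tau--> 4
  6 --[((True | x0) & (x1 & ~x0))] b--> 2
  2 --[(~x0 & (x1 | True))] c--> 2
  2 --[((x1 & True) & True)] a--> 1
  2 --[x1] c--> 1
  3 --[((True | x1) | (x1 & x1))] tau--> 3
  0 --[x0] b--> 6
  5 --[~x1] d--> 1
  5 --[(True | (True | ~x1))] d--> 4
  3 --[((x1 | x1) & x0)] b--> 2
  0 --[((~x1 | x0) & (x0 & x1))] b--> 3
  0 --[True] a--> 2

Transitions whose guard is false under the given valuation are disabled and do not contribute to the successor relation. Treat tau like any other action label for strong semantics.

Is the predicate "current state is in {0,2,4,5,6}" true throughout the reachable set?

Answer: INVARIANT HOLDS

Analysis:
Allowed set {0,2,4,5,6}
R = {0,2}
  0: ok
  2: ok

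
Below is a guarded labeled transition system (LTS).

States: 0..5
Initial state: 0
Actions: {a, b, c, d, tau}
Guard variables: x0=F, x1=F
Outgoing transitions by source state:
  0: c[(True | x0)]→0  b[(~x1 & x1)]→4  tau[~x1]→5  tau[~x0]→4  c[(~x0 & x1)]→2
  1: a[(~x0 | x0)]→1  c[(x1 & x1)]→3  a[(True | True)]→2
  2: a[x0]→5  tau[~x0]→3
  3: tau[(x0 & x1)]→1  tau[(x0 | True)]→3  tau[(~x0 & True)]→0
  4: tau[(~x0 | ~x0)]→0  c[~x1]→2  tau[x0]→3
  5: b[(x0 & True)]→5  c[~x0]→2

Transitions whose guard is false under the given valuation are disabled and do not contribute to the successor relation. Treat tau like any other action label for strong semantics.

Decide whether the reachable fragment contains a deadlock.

Reach set: {0,2,3,4,5}
  0: c→0  tau→4  tau→5  [deg 3]
  2: tau→3  [deg 1]
  3: tau→0  tau→3  [deg 2]
  4: c→2  tau→0  [deg 2]
  5: c→2  [deg 1]

Answer: DEADLOCK-FREE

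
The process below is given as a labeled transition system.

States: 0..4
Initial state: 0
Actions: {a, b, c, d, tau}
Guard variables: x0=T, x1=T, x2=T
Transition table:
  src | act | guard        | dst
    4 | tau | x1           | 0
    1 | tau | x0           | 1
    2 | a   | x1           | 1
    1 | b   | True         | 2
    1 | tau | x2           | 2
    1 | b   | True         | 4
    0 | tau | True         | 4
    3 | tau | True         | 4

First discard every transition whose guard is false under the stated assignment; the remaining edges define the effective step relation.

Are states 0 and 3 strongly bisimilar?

Answer: BISIMILAR

Working:
Bisimulation quotient by refinement:
  P[0] = {{0,1,2,3,4}}
  P[1] = {{0,3,4},{1},{2}}
Fixed point at round 2; 3 class(es).
[0]={0,3,4}  [3]={0,3,4}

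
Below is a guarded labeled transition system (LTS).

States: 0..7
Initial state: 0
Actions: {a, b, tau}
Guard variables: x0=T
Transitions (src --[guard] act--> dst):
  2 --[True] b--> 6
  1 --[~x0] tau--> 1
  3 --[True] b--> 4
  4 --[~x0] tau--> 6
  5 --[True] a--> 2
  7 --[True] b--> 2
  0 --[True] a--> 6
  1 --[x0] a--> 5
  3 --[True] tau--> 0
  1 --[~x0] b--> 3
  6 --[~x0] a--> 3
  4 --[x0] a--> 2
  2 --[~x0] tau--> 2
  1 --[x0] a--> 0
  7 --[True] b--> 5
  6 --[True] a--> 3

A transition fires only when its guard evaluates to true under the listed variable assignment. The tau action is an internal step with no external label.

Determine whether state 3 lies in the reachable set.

Answer: REACHABLE

Trace:
After dropping false guards: 11 live edges.
Layer 0: {0}
Layer 1: {6}  cumulative {0,6}
Layer 2: {3}  cumulative {0,3,6}
Layer 3: {4}  cumulative {0,3,4,6}
Layer 4: {2}  cumulative {0,2,3,4,6}
Reach set: {0,2,3,4,6}
witness 3: a·a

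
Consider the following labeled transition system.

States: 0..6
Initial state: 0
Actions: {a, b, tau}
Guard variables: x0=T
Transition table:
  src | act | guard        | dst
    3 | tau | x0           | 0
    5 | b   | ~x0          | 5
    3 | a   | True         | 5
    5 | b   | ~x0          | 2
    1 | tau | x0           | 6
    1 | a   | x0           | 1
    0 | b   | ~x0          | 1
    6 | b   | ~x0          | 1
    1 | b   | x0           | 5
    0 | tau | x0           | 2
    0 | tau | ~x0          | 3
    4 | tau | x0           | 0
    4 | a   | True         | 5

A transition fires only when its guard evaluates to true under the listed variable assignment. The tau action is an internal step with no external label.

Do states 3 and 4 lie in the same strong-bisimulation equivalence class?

Answer: BISIMILAR

Trace:
Refine partition for ~:
  π0 = {{0,1,2,3,4,5,6}}
  π1 = {{0},{1},{2,5,6},{3,4}}
stable after 2 split(s): 4 block(s)
[3]={3,4}  [4]={3,4}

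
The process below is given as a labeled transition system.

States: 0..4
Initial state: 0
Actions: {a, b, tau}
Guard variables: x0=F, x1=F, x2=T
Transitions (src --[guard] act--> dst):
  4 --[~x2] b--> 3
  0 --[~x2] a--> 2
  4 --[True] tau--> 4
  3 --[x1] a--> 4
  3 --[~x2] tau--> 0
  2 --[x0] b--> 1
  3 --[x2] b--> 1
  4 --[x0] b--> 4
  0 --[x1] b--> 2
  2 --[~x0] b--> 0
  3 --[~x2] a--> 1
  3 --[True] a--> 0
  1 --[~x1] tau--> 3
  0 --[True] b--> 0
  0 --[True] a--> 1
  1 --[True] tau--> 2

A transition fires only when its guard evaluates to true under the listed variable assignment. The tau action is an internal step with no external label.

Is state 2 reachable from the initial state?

Guard filter leaves 8 enabled edge(s).
depth 0: {0}
depth 1: {1}  total {0,1}
depth 2: {2,3}  total {0,1,2,3}
Reachable = {0,1,2,3}
trace reaching 2: a·tau

Answer: REACHABLE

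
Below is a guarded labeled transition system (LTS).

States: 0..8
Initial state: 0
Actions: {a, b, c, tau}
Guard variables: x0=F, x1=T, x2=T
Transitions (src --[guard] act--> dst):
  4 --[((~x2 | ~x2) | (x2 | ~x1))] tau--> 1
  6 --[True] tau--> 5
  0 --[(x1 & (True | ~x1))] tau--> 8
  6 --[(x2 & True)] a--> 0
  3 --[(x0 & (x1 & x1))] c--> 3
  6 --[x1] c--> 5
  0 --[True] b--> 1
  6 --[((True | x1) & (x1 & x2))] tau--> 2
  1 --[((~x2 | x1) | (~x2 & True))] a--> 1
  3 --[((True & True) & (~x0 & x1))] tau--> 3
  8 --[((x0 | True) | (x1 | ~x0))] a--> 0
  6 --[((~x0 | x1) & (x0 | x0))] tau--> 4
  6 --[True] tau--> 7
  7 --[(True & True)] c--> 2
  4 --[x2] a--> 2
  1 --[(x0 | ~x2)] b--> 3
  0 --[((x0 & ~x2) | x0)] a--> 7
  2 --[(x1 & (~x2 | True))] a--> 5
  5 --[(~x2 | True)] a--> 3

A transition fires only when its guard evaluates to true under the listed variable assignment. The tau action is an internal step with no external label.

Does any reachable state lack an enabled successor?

Reach set: {0,1,8}
  0: b→1  tau→8  [2 out]
  1: a→1  [1 out]
  8: a→0  [1 out]

Answer: DEADLOCK-FREE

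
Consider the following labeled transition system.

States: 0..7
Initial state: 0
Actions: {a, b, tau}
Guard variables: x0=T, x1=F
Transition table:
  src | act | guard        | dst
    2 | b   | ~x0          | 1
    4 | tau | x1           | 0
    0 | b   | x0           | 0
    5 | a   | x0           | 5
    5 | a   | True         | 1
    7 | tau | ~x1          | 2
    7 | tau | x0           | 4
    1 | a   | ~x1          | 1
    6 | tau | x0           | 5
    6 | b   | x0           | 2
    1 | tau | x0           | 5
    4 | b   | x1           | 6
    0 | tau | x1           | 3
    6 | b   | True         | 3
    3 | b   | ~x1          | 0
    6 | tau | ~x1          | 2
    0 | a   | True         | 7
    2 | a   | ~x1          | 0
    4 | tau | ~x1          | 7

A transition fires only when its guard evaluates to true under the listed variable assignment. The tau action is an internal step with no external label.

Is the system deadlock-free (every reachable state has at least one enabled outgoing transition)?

Reach set: {0,2,4,7}
  0: a→7  b→0  [2 exit(s)]
  2: a→0  [1 exit(s)]
  4: tau→7  [1 exit(s)]
  7: tau→2  tau→4  [2 exit(s)]

Answer: DEADLOCK-FREE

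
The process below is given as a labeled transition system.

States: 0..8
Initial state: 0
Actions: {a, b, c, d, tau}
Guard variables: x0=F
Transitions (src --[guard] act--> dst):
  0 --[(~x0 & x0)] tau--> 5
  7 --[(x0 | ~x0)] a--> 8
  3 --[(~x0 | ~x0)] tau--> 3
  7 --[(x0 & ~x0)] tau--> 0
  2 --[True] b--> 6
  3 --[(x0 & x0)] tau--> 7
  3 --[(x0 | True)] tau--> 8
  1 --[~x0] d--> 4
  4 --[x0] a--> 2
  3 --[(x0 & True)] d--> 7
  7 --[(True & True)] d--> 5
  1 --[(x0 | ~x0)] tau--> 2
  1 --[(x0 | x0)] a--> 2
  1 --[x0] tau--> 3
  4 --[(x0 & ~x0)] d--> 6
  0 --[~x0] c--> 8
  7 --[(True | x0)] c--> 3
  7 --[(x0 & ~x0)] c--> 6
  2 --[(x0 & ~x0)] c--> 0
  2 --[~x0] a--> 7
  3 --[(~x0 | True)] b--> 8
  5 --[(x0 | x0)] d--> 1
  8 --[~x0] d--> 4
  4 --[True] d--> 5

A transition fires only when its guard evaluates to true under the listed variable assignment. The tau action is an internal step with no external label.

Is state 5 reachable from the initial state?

After dropping false guards: 13 live edges.
Layer 0: {0}
Layer 1: {8}  total {0,8}
Layer 2: {4}  total {0,4,8}
Layer 3: {5}  total {0,4,5,8}
Reach set: {0,4,5,8}
trace reaching 5: c·d·d

Answer: REACHABLE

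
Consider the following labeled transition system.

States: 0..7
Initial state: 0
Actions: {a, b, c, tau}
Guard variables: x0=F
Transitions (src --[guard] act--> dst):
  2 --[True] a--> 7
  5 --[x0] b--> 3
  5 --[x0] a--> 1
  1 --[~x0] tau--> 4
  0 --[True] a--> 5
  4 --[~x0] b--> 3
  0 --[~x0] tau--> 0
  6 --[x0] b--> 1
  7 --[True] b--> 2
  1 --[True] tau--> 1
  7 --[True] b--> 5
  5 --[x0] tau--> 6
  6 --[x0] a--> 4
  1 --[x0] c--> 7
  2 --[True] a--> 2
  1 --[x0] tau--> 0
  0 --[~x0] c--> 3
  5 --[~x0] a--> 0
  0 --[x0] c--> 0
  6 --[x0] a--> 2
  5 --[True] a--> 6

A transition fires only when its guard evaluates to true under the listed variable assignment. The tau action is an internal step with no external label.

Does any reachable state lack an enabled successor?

Answer: DEADLOCK at state 3

Trace:
Reachable = {0,3,5,6}
  0: a→5  c→3  tau→0  [3 exit(s)]
  3: ∅  [STUCK]
  5: a→0  a→6  [2 exit(s)]
  6: ∅  [STUCK]
witness 3: c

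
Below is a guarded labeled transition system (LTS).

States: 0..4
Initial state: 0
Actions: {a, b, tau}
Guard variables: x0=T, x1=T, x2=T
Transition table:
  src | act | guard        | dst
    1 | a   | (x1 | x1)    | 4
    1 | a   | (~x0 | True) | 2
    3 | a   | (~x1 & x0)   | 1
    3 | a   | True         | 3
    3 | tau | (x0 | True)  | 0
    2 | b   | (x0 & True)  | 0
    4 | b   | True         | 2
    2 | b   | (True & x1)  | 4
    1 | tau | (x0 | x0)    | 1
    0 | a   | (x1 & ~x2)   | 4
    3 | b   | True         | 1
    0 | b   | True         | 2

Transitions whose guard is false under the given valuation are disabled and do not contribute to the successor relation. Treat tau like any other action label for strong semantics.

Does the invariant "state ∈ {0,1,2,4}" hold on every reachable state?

Answer: INVARIANT HOLDS

Trace:
Safe = {0,1,2,4}
Reach set: {0,2,4}
  0: ok
  2: ok
  4: ok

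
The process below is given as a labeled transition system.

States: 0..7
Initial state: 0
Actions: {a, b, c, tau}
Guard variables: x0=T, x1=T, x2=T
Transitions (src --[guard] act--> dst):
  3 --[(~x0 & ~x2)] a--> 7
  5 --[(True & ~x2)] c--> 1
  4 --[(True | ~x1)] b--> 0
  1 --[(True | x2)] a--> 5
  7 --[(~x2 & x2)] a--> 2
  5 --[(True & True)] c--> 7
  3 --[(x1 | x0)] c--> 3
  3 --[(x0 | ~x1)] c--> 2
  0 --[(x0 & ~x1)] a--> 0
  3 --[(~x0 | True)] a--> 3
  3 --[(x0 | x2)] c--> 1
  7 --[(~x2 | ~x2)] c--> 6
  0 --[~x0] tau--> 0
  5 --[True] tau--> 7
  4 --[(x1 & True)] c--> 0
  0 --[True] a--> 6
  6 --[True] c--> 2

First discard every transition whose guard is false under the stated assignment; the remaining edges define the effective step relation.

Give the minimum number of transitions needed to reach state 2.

Answer: 2

Trace:
Breadth-first toward 2:
  depth 0: {0}
  depth 1: {6}
  depth 2: {2}
2 enters at depth 2; path a·c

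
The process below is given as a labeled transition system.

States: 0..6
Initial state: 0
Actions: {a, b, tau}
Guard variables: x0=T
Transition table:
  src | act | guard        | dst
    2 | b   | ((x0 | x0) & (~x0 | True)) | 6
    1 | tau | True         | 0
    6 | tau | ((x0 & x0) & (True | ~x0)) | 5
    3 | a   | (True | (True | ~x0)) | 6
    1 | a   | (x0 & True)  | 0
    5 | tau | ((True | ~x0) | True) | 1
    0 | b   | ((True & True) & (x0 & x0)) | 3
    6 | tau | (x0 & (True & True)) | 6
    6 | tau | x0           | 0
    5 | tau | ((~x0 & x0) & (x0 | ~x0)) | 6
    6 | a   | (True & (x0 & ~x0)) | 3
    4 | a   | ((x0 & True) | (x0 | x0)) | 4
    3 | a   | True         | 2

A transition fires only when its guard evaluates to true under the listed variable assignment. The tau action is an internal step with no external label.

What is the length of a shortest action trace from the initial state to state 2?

Layered search for 2:
  L0 = {0}
  L1 = {3}
  L2 = {2,6}
depth(2)=2, e.g. b·a

Answer: 2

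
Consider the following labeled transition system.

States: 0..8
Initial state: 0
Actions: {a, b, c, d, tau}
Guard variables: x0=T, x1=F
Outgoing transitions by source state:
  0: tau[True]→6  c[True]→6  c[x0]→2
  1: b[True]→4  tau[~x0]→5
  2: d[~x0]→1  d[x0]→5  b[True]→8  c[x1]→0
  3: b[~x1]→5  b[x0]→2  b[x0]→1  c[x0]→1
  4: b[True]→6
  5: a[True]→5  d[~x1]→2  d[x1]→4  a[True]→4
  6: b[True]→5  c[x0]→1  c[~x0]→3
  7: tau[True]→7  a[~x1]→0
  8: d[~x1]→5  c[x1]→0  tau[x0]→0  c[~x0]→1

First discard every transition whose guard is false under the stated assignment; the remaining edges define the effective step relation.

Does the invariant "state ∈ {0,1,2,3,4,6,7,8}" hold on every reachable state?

Answer: INVARIANT VIOLATED at state 5

Working:
Safe = {0,1,2,3,4,6,7,8}
Reachable = {0,1,2,4,5,6,8}
  0: safe
  1: safe
  2: safe
  4: safe
  5: VIOLATES
  6: safe
  8: safe
witness against invariant: tau·b → 5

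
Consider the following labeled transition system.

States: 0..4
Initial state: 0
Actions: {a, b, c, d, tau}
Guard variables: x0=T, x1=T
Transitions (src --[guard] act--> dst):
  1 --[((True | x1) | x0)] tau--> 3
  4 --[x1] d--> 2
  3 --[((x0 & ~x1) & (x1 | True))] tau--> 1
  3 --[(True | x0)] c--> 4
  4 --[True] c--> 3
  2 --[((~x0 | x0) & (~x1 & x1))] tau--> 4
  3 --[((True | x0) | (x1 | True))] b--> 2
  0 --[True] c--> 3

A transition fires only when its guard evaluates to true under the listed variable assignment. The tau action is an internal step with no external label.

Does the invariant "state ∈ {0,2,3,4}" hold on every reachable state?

Answer: INVARIANT HOLDS

Working:
Inv-set: {0,2,3,4}
R = {0,2,3,4}
  0: safe
  2: safe
  3: safe
  4: safe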